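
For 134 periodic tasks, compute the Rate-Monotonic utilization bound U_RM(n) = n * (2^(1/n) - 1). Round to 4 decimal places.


Compute 2^(1/134) = 1.0051861419
Subtract 1: 1.0051861419 - 1 = 0.0051861419
Multiply by n: 134 * 0.0051861419 = 0.6949430146
Round to 4 dp: 0.6949

0.6949


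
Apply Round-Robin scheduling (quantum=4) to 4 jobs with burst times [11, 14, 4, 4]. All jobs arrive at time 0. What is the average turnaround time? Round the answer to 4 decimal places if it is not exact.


Time quantum = 4
Execution trace:
  J1 runs 4 units, time = 4
  J2 runs 4 units, time = 8
  J3 runs 4 units, time = 12
  J4 runs 4 units, time = 16
  J1 runs 4 units, time = 20
  J2 runs 4 units, time = 24
  J1 runs 3 units, time = 27
  J2 runs 4 units, time = 31
  J2 runs 2 units, time = 33
Finish times: [27, 33, 12, 16]
Average turnaround = 88/4 = 22.0

22.0


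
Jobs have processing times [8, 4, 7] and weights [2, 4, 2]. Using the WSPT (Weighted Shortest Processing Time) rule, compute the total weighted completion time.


Compute p/w ratios and sort ascending (WSPT): [(4, 4), (7, 2), (8, 2)]
Compute weighted completion times:
  Job (p=4,w=4): C=4, w*C=4*4=16
  Job (p=7,w=2): C=11, w*C=2*11=22
  Job (p=8,w=2): C=19, w*C=2*19=38
Total weighted completion time = 76

76


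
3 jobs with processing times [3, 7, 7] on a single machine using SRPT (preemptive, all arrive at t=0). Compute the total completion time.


Since all jobs arrive at t=0, SRPT equals SPT ordering.
SPT order: [3, 7, 7]
Completion times:
  Job 1: p=3, C=3
  Job 2: p=7, C=10
  Job 3: p=7, C=17
Total completion time = 3 + 10 + 17 = 30

30


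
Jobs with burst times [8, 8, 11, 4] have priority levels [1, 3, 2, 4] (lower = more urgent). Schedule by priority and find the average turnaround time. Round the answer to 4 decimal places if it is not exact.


Sort by priority (ascending = highest first):
Order: [(1, 8), (2, 11), (3, 8), (4, 4)]
Completion times:
  Priority 1, burst=8, C=8
  Priority 2, burst=11, C=19
  Priority 3, burst=8, C=27
  Priority 4, burst=4, C=31
Average turnaround = 85/4 = 21.25

21.25


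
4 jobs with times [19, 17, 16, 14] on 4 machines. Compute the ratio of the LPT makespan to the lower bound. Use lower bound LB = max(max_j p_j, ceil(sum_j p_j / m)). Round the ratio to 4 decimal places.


LPT order: [19, 17, 16, 14]
Machine loads after assignment: [19, 17, 16, 14]
LPT makespan = 19
Lower bound = max(max_job, ceil(total/4)) = max(19, 17) = 19
Ratio = 19 / 19 = 1.0

1.0


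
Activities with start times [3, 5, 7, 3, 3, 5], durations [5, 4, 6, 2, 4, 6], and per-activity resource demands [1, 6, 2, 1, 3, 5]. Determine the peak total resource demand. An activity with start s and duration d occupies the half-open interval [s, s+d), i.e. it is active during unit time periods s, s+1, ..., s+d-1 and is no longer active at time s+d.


Each activity i is active on [start_i, start_i + duration_i).
Compute total resource usage per time slot:
  t=0: active resources = [], total = 0
  t=1: active resources = [], total = 0
  t=2: active resources = [], total = 0
  t=3: active resources = [1, 1, 3], total = 5
  t=4: active resources = [1, 1, 3], total = 5
  t=5: active resources = [1, 6, 3, 5], total = 15
  t=6: active resources = [1, 6, 3, 5], total = 15
  t=7: active resources = [1, 6, 2, 5], total = 14
  t=8: active resources = [6, 2, 5], total = 13
  t=9: active resources = [2, 5], total = 7
  t=10: active resources = [2, 5], total = 7
  t=11: active resources = [2], total = 2
  t=12: active resources = [2], total = 2
Peak resource demand = 15

15


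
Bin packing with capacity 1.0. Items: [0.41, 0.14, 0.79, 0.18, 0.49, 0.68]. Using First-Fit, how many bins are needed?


Place items sequentially using First-Fit:
  Item 0.41 -> new Bin 1
  Item 0.14 -> Bin 1 (now 0.55)
  Item 0.79 -> new Bin 2
  Item 0.18 -> Bin 1 (now 0.73)
  Item 0.49 -> new Bin 3
  Item 0.68 -> new Bin 4
Total bins used = 4

4


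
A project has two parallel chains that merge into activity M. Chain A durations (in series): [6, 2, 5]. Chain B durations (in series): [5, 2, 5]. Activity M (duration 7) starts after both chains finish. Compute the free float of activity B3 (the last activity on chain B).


ES(B3) = sum of predecessors on chain B = 7
EF(B3) = ES + duration = 7 + 5 = 12
Successor of B3 is M. ES(M) = max(sum(A), sum(B)) = max(13, 12) = 13
Free float = ES(successor) - EF(current) = 13 - 12 = 1

1


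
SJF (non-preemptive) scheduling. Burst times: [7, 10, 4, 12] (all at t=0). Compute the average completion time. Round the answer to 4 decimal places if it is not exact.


SJF order (ascending): [4, 7, 10, 12]
Completion times:
  Job 1: burst=4, C=4
  Job 2: burst=7, C=11
  Job 3: burst=10, C=21
  Job 4: burst=12, C=33
Average completion = 69/4 = 17.25

17.25


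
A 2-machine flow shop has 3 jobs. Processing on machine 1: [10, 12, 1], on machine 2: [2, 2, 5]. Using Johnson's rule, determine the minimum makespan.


Apply Johnson's rule:
  Group 1 (a <= b): [(3, 1, 5)]
  Group 2 (a > b): [(1, 10, 2), (2, 12, 2)]
Optimal job order: [3, 1, 2]
Schedule:
  Job 3: M1 done at 1, M2 done at 6
  Job 1: M1 done at 11, M2 done at 13
  Job 2: M1 done at 23, M2 done at 25
Makespan = 25

25


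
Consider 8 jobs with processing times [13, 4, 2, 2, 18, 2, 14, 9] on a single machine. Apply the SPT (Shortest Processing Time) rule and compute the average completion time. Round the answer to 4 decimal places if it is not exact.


Sort jobs by processing time (SPT order): [2, 2, 2, 4, 9, 13, 14, 18]
Compute completion times sequentially:
  Job 1: processing = 2, completes at 2
  Job 2: processing = 2, completes at 4
  Job 3: processing = 2, completes at 6
  Job 4: processing = 4, completes at 10
  Job 5: processing = 9, completes at 19
  Job 6: processing = 13, completes at 32
  Job 7: processing = 14, completes at 46
  Job 8: processing = 18, completes at 64
Sum of completion times = 183
Average completion time = 183/8 = 22.875

22.875


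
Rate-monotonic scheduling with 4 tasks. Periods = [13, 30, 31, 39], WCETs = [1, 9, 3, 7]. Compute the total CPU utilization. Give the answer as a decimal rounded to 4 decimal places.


Compute individual utilizations (exact fractions):
  Task 1: C/T = 1/13 (approx. 0.0769)
  Task 2: C/T = 9/30 = 3/10 (approx. 0.3)
  Task 3: C/T = 3/31 (approx. 0.0968)
  Task 4: C/T = 7/39 (approx. 0.1795)
Total utilization U = 1/13 + 3/10 + 3/31 + 7/39 = 7897/12090
Rounded to 4 decimal places: U = 0.6532
RM (Liu & Layland) bound for 4 tasks = 0.756828; compare with U = 7897/12090 (approx. 0.653184)
U <= bound, so schedulable by RM sufficient condition.

0.6532


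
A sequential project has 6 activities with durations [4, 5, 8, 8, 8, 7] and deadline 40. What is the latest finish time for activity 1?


LF(activity 1) = deadline - sum of successor durations
Successors: activities 2 through 6 with durations [5, 8, 8, 8, 7]
Sum of successor durations = 36
LF = 40 - 36 = 4

4


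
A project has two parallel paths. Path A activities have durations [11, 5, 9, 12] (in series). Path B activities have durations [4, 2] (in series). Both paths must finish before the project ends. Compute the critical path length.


Path A total = 11 + 5 + 9 + 12 = 37
Path B total = 4 + 2 = 6
Critical path = longest path = max(37, 6) = 37

37


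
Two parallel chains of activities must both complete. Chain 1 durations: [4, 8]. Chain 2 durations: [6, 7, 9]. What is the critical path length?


Path A total = 4 + 8 = 12
Path B total = 6 + 7 + 9 = 22
Critical path = longest path = max(12, 22) = 22

22


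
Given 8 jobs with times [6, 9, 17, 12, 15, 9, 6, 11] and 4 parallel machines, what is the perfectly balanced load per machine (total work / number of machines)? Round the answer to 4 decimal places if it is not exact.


Total processing time = 6 + 9 + 17 + 12 + 15 + 9 + 6 + 11 = 85
Number of machines = 4
Ideal balanced load = 85 / 4 = 21.25

21.25


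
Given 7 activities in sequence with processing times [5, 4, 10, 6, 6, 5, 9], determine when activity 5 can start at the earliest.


Activity 5 starts after activities 1 through 4 complete.
Predecessor durations: [5, 4, 10, 6]
ES = 5 + 4 + 10 + 6 = 25

25


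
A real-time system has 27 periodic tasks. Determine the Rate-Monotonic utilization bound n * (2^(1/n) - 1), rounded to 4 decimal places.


Compute 2^(1/27) = 1.0260044847
Subtract 1: 1.0260044847 - 1 = 0.0260044847
Multiply by n: 27 * 0.0260044847 = 0.7021210869
Round to 4 dp: 0.7021

0.7021


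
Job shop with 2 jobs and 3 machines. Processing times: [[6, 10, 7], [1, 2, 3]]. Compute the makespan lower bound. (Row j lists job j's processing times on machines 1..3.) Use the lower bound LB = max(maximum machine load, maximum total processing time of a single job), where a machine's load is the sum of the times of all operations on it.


Machine loads:
  Machine 1: 6 + 1 = 7
  Machine 2: 10 + 2 = 12
  Machine 3: 7 + 3 = 10
Max machine load = 12
Job totals:
  Job 1: 23
  Job 2: 6
Max job total = 23
Lower bound = max(12, 23) = 23

23


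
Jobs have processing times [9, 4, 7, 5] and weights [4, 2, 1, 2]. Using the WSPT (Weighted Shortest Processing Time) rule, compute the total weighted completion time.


Compute p/w ratios and sort ascending (WSPT): [(4, 2), (9, 4), (5, 2), (7, 1)]
Compute weighted completion times:
  Job (p=4,w=2): C=4, w*C=2*4=8
  Job (p=9,w=4): C=13, w*C=4*13=52
  Job (p=5,w=2): C=18, w*C=2*18=36
  Job (p=7,w=1): C=25, w*C=1*25=25
Total weighted completion time = 121

121


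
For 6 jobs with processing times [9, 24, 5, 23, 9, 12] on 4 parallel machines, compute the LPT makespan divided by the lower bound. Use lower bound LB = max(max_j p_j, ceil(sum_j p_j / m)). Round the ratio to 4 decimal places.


LPT order: [24, 23, 12, 9, 9, 5]
Machine loads after assignment: [24, 23, 17, 18]
LPT makespan = 24
Lower bound = max(max_job, ceil(total/4)) = max(24, 21) = 24
Ratio = 24 / 24 = 1.0

1.0


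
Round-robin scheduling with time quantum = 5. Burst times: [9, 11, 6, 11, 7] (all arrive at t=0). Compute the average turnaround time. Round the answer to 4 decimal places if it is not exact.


Time quantum = 5
Execution trace:
  J1 runs 5 units, time = 5
  J2 runs 5 units, time = 10
  J3 runs 5 units, time = 15
  J4 runs 5 units, time = 20
  J5 runs 5 units, time = 25
  J1 runs 4 units, time = 29
  J2 runs 5 units, time = 34
  J3 runs 1 units, time = 35
  J4 runs 5 units, time = 40
  J5 runs 2 units, time = 42
  J2 runs 1 units, time = 43
  J4 runs 1 units, time = 44
Finish times: [29, 43, 35, 44, 42]
Average turnaround = 193/5 = 38.6

38.6


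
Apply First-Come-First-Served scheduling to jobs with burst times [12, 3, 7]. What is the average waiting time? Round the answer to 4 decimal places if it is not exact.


FCFS order (as given): [12, 3, 7]
Waiting times:
  Job 1: wait = 0
  Job 2: wait = 12
  Job 3: wait = 15
Sum of waiting times = 27
Average waiting time = 27/3 = 9.0

9.0


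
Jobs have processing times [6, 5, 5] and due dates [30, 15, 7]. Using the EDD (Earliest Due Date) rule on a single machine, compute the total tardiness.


Sort by due date (EDD order): [(5, 7), (5, 15), (6, 30)]
Compute completion times and tardiness:
  Job 1: p=5, d=7, C=5, tardiness=max(0,5-7)=0
  Job 2: p=5, d=15, C=10, tardiness=max(0,10-15)=0
  Job 3: p=6, d=30, C=16, tardiness=max(0,16-30)=0
Total tardiness = 0

0


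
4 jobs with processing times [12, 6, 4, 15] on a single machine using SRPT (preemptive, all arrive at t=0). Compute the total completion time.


Since all jobs arrive at t=0, SRPT equals SPT ordering.
SPT order: [4, 6, 12, 15]
Completion times:
  Job 1: p=4, C=4
  Job 2: p=6, C=10
  Job 3: p=12, C=22
  Job 4: p=15, C=37
Total completion time = 4 + 10 + 22 + 37 = 73

73


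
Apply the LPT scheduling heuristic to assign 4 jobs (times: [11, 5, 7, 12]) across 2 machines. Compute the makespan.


Sort jobs in decreasing order (LPT): [12, 11, 7, 5]
Assign each job to the least loaded machine:
  Machine 1: jobs [12, 5], load = 17
  Machine 2: jobs [11, 7], load = 18
Makespan = max load = 18

18


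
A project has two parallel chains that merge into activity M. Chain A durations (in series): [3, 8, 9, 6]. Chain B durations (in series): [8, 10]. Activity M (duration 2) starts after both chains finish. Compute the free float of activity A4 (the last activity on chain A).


ES(A4) = sum of predecessors on chain A = 20
EF(A4) = ES + duration = 20 + 6 = 26
Successor of A4 is M. ES(M) = max(sum(A), sum(B)) = max(26, 18) = 26
Free float = ES(successor) - EF(current) = 26 - 26 = 0

0


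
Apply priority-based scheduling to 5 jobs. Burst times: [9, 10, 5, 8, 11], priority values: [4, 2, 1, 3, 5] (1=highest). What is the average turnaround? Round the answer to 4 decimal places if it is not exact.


Sort by priority (ascending = highest first):
Order: [(1, 5), (2, 10), (3, 8), (4, 9), (5, 11)]
Completion times:
  Priority 1, burst=5, C=5
  Priority 2, burst=10, C=15
  Priority 3, burst=8, C=23
  Priority 4, burst=9, C=32
  Priority 5, burst=11, C=43
Average turnaround = 118/5 = 23.6

23.6


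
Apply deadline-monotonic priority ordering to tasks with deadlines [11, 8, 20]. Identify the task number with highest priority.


Sort tasks by relative deadline (ascending):
  Task 2: deadline = 8
  Task 1: deadline = 11
  Task 3: deadline = 20
Priority order (highest first): [2, 1, 3]
Highest priority task = 2

2


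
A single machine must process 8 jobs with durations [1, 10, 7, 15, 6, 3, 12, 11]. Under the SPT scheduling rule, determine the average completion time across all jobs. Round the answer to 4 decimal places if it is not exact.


Sort jobs by processing time (SPT order): [1, 3, 6, 7, 10, 11, 12, 15]
Compute completion times sequentially:
  Job 1: processing = 1, completes at 1
  Job 2: processing = 3, completes at 4
  Job 3: processing = 6, completes at 10
  Job 4: processing = 7, completes at 17
  Job 5: processing = 10, completes at 27
  Job 6: processing = 11, completes at 38
  Job 7: processing = 12, completes at 50
  Job 8: processing = 15, completes at 65
Sum of completion times = 212
Average completion time = 212/8 = 26.5

26.5


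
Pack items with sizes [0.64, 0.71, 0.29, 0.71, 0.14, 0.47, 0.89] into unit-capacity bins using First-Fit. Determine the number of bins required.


Place items sequentially using First-Fit:
  Item 0.64 -> new Bin 1
  Item 0.71 -> new Bin 2
  Item 0.29 -> Bin 1 (now 0.93)
  Item 0.71 -> new Bin 3
  Item 0.14 -> Bin 2 (now 0.85)
  Item 0.47 -> new Bin 4
  Item 0.89 -> new Bin 5
Total bins used = 5

5


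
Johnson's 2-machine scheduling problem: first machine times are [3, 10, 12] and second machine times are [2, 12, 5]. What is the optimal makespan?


Apply Johnson's rule:
  Group 1 (a <= b): [(2, 10, 12)]
  Group 2 (a > b): [(3, 12, 5), (1, 3, 2)]
Optimal job order: [2, 3, 1]
Schedule:
  Job 2: M1 done at 10, M2 done at 22
  Job 3: M1 done at 22, M2 done at 27
  Job 1: M1 done at 25, M2 done at 29
Makespan = 29

29


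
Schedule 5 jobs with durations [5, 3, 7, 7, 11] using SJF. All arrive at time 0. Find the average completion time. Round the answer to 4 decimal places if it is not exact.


SJF order (ascending): [3, 5, 7, 7, 11]
Completion times:
  Job 1: burst=3, C=3
  Job 2: burst=5, C=8
  Job 3: burst=7, C=15
  Job 4: burst=7, C=22
  Job 5: burst=11, C=33
Average completion = 81/5 = 16.2

16.2


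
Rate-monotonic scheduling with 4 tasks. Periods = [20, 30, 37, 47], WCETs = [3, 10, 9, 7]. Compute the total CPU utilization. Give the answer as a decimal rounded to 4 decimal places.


Compute individual utilizations (exact fractions):
  Task 1: C/T = 3/20 (approx. 0.15)
  Task 2: C/T = 10/30 = 1/3 (approx. 0.3333)
  Task 3: C/T = 9/37 (approx. 0.2432)
  Task 4: C/T = 7/47 (approx. 0.1489)
Total utilization U = 3/20 + 1/3 + 9/37 + 7/47 = 91351/104340
Rounded to 4 decimal places: U = 0.8755
RM (Liu & Layland) bound for 4 tasks = 0.756828; compare with U = 91351/104340 (approx. 0.875513)
bound < U <= 1, so the RM sufficient condition is not met (inconclusive; an exact test such as response-time analysis is needed).

0.8755


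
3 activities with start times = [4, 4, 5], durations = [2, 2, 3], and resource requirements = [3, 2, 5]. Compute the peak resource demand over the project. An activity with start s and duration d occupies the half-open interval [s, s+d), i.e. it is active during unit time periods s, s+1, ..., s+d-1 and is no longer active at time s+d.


Each activity i is active on [start_i, start_i + duration_i).
Compute total resource usage per time slot:
  t=0: active resources = [], total = 0
  t=1: active resources = [], total = 0
  t=2: active resources = [], total = 0
  t=3: active resources = [], total = 0
  t=4: active resources = [3, 2], total = 5
  t=5: active resources = [3, 2, 5], total = 10
  t=6: active resources = [5], total = 5
  t=7: active resources = [5], total = 5
Peak resource demand = 10

10


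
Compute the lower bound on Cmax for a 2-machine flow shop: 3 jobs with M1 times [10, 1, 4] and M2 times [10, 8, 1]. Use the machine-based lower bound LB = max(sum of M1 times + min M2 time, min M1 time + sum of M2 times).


LB1 = sum(M1 times) + min(M2 times) = 15 + 1 = 16
LB2 = min(M1 times) + sum(M2 times) = 1 + 19 = 20
Lower bound = max(LB1, LB2) = max(16, 20) = 20

20


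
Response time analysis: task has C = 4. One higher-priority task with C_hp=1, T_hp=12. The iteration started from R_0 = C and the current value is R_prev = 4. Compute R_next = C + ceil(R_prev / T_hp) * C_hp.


R_next = C + ceil(R_prev / T_hp) * C_hp
ceil(4 / 12) = ceil(0.3333) = 1
Interference = 1 * 1 = 1
R_next = 4 + 1 = 5

5


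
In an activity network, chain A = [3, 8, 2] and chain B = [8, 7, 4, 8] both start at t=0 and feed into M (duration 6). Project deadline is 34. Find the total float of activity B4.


Forward pass: ES(B4) = sum of predecessors on chain B = 19
EF = ES + duration = 19 + 8 = 27
Backward pass: LF(M) = deadline = 34; LS(M) = 34 - 6 = 28
LF(B4) = LS(M) - sum(successors on chain B) = 28 - 0 = 28
LS = LF - duration = 28 - 8 = 20
Total float = LS - ES = 20 - 19 = 1

1


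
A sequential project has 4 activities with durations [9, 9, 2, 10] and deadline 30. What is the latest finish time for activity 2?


LF(activity 2) = deadline - sum of successor durations
Successors: activities 3 through 4 with durations [2, 10]
Sum of successor durations = 12
LF = 30 - 12 = 18

18


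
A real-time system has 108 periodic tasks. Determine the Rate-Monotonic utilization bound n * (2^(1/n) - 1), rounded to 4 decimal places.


Compute 2^(1/108) = 1.0064386691
Subtract 1: 1.0064386691 - 1 = 0.0064386691
Multiply by n: 108 * 0.0064386691 = 0.6953762628
Round to 4 dp: 0.6954

0.6954


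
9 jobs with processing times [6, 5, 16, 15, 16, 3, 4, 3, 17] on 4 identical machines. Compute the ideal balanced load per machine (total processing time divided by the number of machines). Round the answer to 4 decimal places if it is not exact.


Total processing time = 6 + 5 + 16 + 15 + 16 + 3 + 4 + 3 + 17 = 85
Number of machines = 4
Ideal balanced load = 85 / 4 = 21.25

21.25


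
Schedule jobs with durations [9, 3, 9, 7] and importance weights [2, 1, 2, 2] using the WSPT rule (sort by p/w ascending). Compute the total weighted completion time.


Compute p/w ratios and sort ascending (WSPT): [(3, 1), (7, 2), (9, 2), (9, 2)]
Compute weighted completion times:
  Job (p=3,w=1): C=3, w*C=1*3=3
  Job (p=7,w=2): C=10, w*C=2*10=20
  Job (p=9,w=2): C=19, w*C=2*19=38
  Job (p=9,w=2): C=28, w*C=2*28=56
Total weighted completion time = 117

117


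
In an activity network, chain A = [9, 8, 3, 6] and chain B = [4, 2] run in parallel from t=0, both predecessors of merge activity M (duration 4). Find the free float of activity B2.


ES(B2) = sum of predecessors on chain B = 4
EF(B2) = ES + duration = 4 + 2 = 6
Successor of B2 is M. ES(M) = max(sum(A), sum(B)) = max(26, 6) = 26
Free float = ES(successor) - EF(current) = 26 - 6 = 20

20


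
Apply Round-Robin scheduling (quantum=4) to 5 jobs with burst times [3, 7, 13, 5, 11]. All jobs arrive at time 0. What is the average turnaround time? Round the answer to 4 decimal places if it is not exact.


Time quantum = 4
Execution trace:
  J1 runs 3 units, time = 3
  J2 runs 4 units, time = 7
  J3 runs 4 units, time = 11
  J4 runs 4 units, time = 15
  J5 runs 4 units, time = 19
  J2 runs 3 units, time = 22
  J3 runs 4 units, time = 26
  J4 runs 1 units, time = 27
  J5 runs 4 units, time = 31
  J3 runs 4 units, time = 35
  J5 runs 3 units, time = 38
  J3 runs 1 units, time = 39
Finish times: [3, 22, 39, 27, 38]
Average turnaround = 129/5 = 25.8

25.8


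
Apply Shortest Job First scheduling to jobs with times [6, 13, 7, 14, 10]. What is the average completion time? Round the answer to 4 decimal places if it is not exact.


SJF order (ascending): [6, 7, 10, 13, 14]
Completion times:
  Job 1: burst=6, C=6
  Job 2: burst=7, C=13
  Job 3: burst=10, C=23
  Job 4: burst=13, C=36
  Job 5: burst=14, C=50
Average completion = 128/5 = 25.6

25.6


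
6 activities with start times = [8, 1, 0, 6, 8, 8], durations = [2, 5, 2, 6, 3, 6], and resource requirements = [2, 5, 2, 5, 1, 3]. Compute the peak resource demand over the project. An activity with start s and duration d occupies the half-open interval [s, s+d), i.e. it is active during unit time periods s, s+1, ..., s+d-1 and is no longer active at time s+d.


Each activity i is active on [start_i, start_i + duration_i).
Compute total resource usage per time slot:
  t=0: active resources = [2], total = 2
  t=1: active resources = [5, 2], total = 7
  t=2: active resources = [5], total = 5
  t=3: active resources = [5], total = 5
  t=4: active resources = [5], total = 5
  t=5: active resources = [5], total = 5
  t=6: active resources = [5], total = 5
  t=7: active resources = [5], total = 5
  t=8: active resources = [2, 5, 1, 3], total = 11
  t=9: active resources = [2, 5, 1, 3], total = 11
  t=10: active resources = [5, 1, 3], total = 9
  t=11: active resources = [5, 3], total = 8
  t=12: active resources = [3], total = 3
  t=13: active resources = [3], total = 3
Peak resource demand = 11

11


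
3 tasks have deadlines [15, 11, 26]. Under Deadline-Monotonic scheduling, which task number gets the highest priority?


Sort tasks by relative deadline (ascending):
  Task 2: deadline = 11
  Task 1: deadline = 15
  Task 3: deadline = 26
Priority order (highest first): [2, 1, 3]
Highest priority task = 2

2


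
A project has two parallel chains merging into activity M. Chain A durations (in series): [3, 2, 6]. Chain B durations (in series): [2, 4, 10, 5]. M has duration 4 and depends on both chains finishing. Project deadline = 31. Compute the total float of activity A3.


Forward pass: ES(A3) = sum of predecessors on chain A = 5
EF = ES + duration = 5 + 6 = 11
Backward pass: LF(M) = deadline = 31; LS(M) = 31 - 4 = 27
LF(A3) = LS(M) - sum(successors on chain A) = 27 - 0 = 27
LS = LF - duration = 27 - 6 = 21
Total float = LS - ES = 21 - 5 = 16

16


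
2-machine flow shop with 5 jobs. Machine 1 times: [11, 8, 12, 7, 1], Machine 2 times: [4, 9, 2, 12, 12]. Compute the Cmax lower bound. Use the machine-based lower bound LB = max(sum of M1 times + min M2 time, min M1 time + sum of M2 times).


LB1 = sum(M1 times) + min(M2 times) = 39 + 2 = 41
LB2 = min(M1 times) + sum(M2 times) = 1 + 39 = 40
Lower bound = max(LB1, LB2) = max(41, 40) = 41

41


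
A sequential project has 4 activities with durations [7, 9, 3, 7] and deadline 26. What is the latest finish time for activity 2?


LF(activity 2) = deadline - sum of successor durations
Successors: activities 3 through 4 with durations [3, 7]
Sum of successor durations = 10
LF = 26 - 10 = 16

16


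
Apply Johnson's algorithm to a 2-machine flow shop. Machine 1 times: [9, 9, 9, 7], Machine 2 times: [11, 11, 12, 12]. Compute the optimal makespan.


Apply Johnson's rule:
  Group 1 (a <= b): [(4, 7, 12), (1, 9, 11), (2, 9, 11), (3, 9, 12)]
  Group 2 (a > b): []
Optimal job order: [4, 1, 2, 3]
Schedule:
  Job 4: M1 done at 7, M2 done at 19
  Job 1: M1 done at 16, M2 done at 30
  Job 2: M1 done at 25, M2 done at 41
  Job 3: M1 done at 34, M2 done at 53
Makespan = 53

53


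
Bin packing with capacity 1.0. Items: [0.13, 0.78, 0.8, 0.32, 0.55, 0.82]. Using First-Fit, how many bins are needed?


Place items sequentially using First-Fit:
  Item 0.13 -> new Bin 1
  Item 0.78 -> Bin 1 (now 0.91)
  Item 0.8 -> new Bin 2
  Item 0.32 -> new Bin 3
  Item 0.55 -> Bin 3 (now 0.87)
  Item 0.82 -> new Bin 4
Total bins used = 4

4


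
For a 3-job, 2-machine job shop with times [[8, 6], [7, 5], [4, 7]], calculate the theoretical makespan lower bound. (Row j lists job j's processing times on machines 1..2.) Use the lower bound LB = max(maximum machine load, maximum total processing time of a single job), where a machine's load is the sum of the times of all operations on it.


Machine loads:
  Machine 1: 8 + 7 + 4 = 19
  Machine 2: 6 + 5 + 7 = 18
Max machine load = 19
Job totals:
  Job 1: 14
  Job 2: 12
  Job 3: 11
Max job total = 14
Lower bound = max(19, 14) = 19

19


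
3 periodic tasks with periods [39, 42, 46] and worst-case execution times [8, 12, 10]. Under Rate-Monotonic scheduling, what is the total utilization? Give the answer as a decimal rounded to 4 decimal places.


Compute individual utilizations (exact fractions):
  Task 1: C/T = 8/39 (approx. 0.2051)
  Task 2: C/T = 12/42 = 2/7 (approx. 0.2857)
  Task 3: C/T = 10/46 = 5/23 (approx. 0.2174)
Total utilization U = 8/39 + 2/7 + 5/23 = 4447/6279
Rounded to 4 decimal places: U = 0.7082
RM (Liu & Layland) bound for 3 tasks = 0.779763; compare with U = 4447/6279 (approx. 0.708234)
U <= bound, so schedulable by RM sufficient condition.

0.7082


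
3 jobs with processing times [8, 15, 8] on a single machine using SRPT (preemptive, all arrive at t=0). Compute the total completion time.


Since all jobs arrive at t=0, SRPT equals SPT ordering.
SPT order: [8, 8, 15]
Completion times:
  Job 1: p=8, C=8
  Job 2: p=8, C=16
  Job 3: p=15, C=31
Total completion time = 8 + 16 + 31 = 55

55


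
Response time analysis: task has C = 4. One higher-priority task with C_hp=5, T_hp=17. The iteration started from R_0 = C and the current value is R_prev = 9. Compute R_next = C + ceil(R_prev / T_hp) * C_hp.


R_next = C + ceil(R_prev / T_hp) * C_hp
ceil(9 / 17) = ceil(0.5294) = 1
Interference = 1 * 5 = 5
R_next = 4 + 5 = 9
R_next = R_prev, so the iteration has converged (response time = 9).

9


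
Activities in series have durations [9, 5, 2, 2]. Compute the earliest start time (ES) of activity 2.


Activity 2 starts after activities 1 through 1 complete.
Predecessor durations: [9]
ES = 9 = 9

9


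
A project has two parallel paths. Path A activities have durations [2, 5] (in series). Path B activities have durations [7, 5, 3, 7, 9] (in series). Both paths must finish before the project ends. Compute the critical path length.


Path A total = 2 + 5 = 7
Path B total = 7 + 5 + 3 + 7 + 9 = 31
Critical path = longest path = max(7, 31) = 31

31


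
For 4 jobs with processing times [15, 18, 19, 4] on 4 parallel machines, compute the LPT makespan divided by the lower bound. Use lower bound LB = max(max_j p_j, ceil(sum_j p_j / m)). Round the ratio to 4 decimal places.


LPT order: [19, 18, 15, 4]
Machine loads after assignment: [19, 18, 15, 4]
LPT makespan = 19
Lower bound = max(max_job, ceil(total/4)) = max(19, 14) = 19
Ratio = 19 / 19 = 1.0

1.0


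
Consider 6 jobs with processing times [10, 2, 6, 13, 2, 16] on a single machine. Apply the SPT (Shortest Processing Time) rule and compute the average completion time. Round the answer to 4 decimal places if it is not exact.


Sort jobs by processing time (SPT order): [2, 2, 6, 10, 13, 16]
Compute completion times sequentially:
  Job 1: processing = 2, completes at 2
  Job 2: processing = 2, completes at 4
  Job 3: processing = 6, completes at 10
  Job 4: processing = 10, completes at 20
  Job 5: processing = 13, completes at 33
  Job 6: processing = 16, completes at 49
Sum of completion times = 118
Average completion time = 118/6 = 19.6667

19.6667


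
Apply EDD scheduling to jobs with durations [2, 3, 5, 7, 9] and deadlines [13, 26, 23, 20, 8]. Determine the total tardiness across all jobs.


Sort by due date (EDD order): [(9, 8), (2, 13), (7, 20), (5, 23), (3, 26)]
Compute completion times and tardiness:
  Job 1: p=9, d=8, C=9, tardiness=max(0,9-8)=1
  Job 2: p=2, d=13, C=11, tardiness=max(0,11-13)=0
  Job 3: p=7, d=20, C=18, tardiness=max(0,18-20)=0
  Job 4: p=5, d=23, C=23, tardiness=max(0,23-23)=0
  Job 5: p=3, d=26, C=26, tardiness=max(0,26-26)=0
Total tardiness = 1

1


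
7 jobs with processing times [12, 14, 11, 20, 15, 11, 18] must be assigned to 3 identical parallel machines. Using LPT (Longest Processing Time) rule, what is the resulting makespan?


Sort jobs in decreasing order (LPT): [20, 18, 15, 14, 12, 11, 11]
Assign each job to the least loaded machine:
  Machine 1: jobs [20, 11], load = 31
  Machine 2: jobs [18, 12], load = 30
  Machine 3: jobs [15, 14, 11], load = 40
Makespan = max load = 40

40


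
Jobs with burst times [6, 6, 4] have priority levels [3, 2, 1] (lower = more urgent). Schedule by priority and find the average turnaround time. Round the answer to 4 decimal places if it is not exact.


Sort by priority (ascending = highest first):
Order: [(1, 4), (2, 6), (3, 6)]
Completion times:
  Priority 1, burst=4, C=4
  Priority 2, burst=6, C=10
  Priority 3, burst=6, C=16
Average turnaround = 30/3 = 10.0

10.0


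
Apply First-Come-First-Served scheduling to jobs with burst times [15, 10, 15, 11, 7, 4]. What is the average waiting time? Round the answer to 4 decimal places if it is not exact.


FCFS order (as given): [15, 10, 15, 11, 7, 4]
Waiting times:
  Job 1: wait = 0
  Job 2: wait = 15
  Job 3: wait = 25
  Job 4: wait = 40
  Job 5: wait = 51
  Job 6: wait = 58
Sum of waiting times = 189
Average waiting time = 189/6 = 31.5

31.5


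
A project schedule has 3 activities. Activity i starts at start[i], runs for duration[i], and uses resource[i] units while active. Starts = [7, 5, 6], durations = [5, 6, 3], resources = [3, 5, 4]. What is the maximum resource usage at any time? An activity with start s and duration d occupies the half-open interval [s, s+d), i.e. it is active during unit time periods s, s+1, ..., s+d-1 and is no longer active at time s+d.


Each activity i is active on [start_i, start_i + duration_i).
Compute total resource usage per time slot:
  t=0: active resources = [], total = 0
  t=1: active resources = [], total = 0
  t=2: active resources = [], total = 0
  t=3: active resources = [], total = 0
  t=4: active resources = [], total = 0
  t=5: active resources = [5], total = 5
  t=6: active resources = [5, 4], total = 9
  t=7: active resources = [3, 5, 4], total = 12
  t=8: active resources = [3, 5, 4], total = 12
  t=9: active resources = [3, 5], total = 8
  t=10: active resources = [3, 5], total = 8
  t=11: active resources = [3], total = 3
Peak resource demand = 12

12


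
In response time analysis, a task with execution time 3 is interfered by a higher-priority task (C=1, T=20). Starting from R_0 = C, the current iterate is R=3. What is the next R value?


R_next = C + ceil(R_prev / T_hp) * C_hp
ceil(3 / 20) = ceil(0.15) = 1
Interference = 1 * 1 = 1
R_next = 3 + 1 = 4

4


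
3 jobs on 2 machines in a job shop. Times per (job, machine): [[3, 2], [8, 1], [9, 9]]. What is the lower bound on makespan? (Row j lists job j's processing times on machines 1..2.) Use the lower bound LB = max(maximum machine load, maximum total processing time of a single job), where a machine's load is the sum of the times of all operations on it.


Machine loads:
  Machine 1: 3 + 8 + 9 = 20
  Machine 2: 2 + 1 + 9 = 12
Max machine load = 20
Job totals:
  Job 1: 5
  Job 2: 9
  Job 3: 18
Max job total = 18
Lower bound = max(20, 18) = 20

20


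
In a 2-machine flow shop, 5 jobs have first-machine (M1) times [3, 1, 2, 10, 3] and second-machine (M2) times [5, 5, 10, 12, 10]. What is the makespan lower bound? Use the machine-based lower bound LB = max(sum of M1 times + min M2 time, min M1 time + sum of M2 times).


LB1 = sum(M1 times) + min(M2 times) = 19 + 5 = 24
LB2 = min(M1 times) + sum(M2 times) = 1 + 42 = 43
Lower bound = max(LB1, LB2) = max(24, 43) = 43

43


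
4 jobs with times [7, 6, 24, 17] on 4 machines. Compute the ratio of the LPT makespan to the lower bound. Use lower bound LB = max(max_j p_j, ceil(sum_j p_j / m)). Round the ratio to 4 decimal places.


LPT order: [24, 17, 7, 6]
Machine loads after assignment: [24, 17, 7, 6]
LPT makespan = 24
Lower bound = max(max_job, ceil(total/4)) = max(24, 14) = 24
Ratio = 24 / 24 = 1.0

1.0


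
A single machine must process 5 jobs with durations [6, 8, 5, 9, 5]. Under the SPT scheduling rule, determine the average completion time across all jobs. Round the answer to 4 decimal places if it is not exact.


Sort jobs by processing time (SPT order): [5, 5, 6, 8, 9]
Compute completion times sequentially:
  Job 1: processing = 5, completes at 5
  Job 2: processing = 5, completes at 10
  Job 3: processing = 6, completes at 16
  Job 4: processing = 8, completes at 24
  Job 5: processing = 9, completes at 33
Sum of completion times = 88
Average completion time = 88/5 = 17.6

17.6


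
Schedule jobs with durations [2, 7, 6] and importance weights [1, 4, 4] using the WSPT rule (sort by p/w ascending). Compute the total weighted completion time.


Compute p/w ratios and sort ascending (WSPT): [(6, 4), (7, 4), (2, 1)]
Compute weighted completion times:
  Job (p=6,w=4): C=6, w*C=4*6=24
  Job (p=7,w=4): C=13, w*C=4*13=52
  Job (p=2,w=1): C=15, w*C=1*15=15
Total weighted completion time = 91

91


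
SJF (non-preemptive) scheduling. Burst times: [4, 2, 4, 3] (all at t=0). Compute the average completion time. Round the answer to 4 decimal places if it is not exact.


SJF order (ascending): [2, 3, 4, 4]
Completion times:
  Job 1: burst=2, C=2
  Job 2: burst=3, C=5
  Job 3: burst=4, C=9
  Job 4: burst=4, C=13
Average completion = 29/4 = 7.25

7.25


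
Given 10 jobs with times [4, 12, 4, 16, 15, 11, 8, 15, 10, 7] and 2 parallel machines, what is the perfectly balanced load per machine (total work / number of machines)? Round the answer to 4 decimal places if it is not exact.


Total processing time = 4 + 12 + 4 + 16 + 15 + 11 + 8 + 15 + 10 + 7 = 102
Number of machines = 2
Ideal balanced load = 102 / 2 = 51.0

51.0


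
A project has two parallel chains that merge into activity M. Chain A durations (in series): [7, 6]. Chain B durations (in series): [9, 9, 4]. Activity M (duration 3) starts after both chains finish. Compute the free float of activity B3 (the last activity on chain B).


ES(B3) = sum of predecessors on chain B = 18
EF(B3) = ES + duration = 18 + 4 = 22
Successor of B3 is M. ES(M) = max(sum(A), sum(B)) = max(13, 22) = 22
Free float = ES(successor) - EF(current) = 22 - 22 = 0

0


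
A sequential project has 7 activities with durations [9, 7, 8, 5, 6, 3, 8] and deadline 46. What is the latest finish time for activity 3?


LF(activity 3) = deadline - sum of successor durations
Successors: activities 4 through 7 with durations [5, 6, 3, 8]
Sum of successor durations = 22
LF = 46 - 22 = 24

24


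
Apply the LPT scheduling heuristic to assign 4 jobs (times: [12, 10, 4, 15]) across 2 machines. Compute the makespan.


Sort jobs in decreasing order (LPT): [15, 12, 10, 4]
Assign each job to the least loaded machine:
  Machine 1: jobs [15, 4], load = 19
  Machine 2: jobs [12, 10], load = 22
Makespan = max load = 22

22


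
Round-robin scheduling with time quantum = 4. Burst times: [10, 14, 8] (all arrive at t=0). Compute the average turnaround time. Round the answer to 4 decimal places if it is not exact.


Time quantum = 4
Execution trace:
  J1 runs 4 units, time = 4
  J2 runs 4 units, time = 8
  J3 runs 4 units, time = 12
  J1 runs 4 units, time = 16
  J2 runs 4 units, time = 20
  J3 runs 4 units, time = 24
  J1 runs 2 units, time = 26
  J2 runs 4 units, time = 30
  J2 runs 2 units, time = 32
Finish times: [26, 32, 24]
Average turnaround = 82/3 = 27.3333

27.3333


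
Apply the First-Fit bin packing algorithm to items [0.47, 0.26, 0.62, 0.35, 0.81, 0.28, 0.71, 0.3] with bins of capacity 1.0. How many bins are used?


Place items sequentially using First-Fit:
  Item 0.47 -> new Bin 1
  Item 0.26 -> Bin 1 (now 0.73)
  Item 0.62 -> new Bin 2
  Item 0.35 -> Bin 2 (now 0.97)
  Item 0.81 -> new Bin 3
  Item 0.28 -> new Bin 4
  Item 0.71 -> Bin 4 (now 0.99)
  Item 0.3 -> new Bin 5
Total bins used = 5

5


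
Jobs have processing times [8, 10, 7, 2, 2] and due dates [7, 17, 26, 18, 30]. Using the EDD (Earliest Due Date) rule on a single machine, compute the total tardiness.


Sort by due date (EDD order): [(8, 7), (10, 17), (2, 18), (7, 26), (2, 30)]
Compute completion times and tardiness:
  Job 1: p=8, d=7, C=8, tardiness=max(0,8-7)=1
  Job 2: p=10, d=17, C=18, tardiness=max(0,18-17)=1
  Job 3: p=2, d=18, C=20, tardiness=max(0,20-18)=2
  Job 4: p=7, d=26, C=27, tardiness=max(0,27-26)=1
  Job 5: p=2, d=30, C=29, tardiness=max(0,29-30)=0
Total tardiness = 5

5


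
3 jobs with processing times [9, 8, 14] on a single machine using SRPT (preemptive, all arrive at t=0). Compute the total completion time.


Since all jobs arrive at t=0, SRPT equals SPT ordering.
SPT order: [8, 9, 14]
Completion times:
  Job 1: p=8, C=8
  Job 2: p=9, C=17
  Job 3: p=14, C=31
Total completion time = 8 + 17 + 31 = 56

56


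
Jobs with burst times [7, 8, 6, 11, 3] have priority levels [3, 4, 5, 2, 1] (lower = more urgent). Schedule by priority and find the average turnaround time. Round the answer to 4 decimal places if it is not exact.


Sort by priority (ascending = highest first):
Order: [(1, 3), (2, 11), (3, 7), (4, 8), (5, 6)]
Completion times:
  Priority 1, burst=3, C=3
  Priority 2, burst=11, C=14
  Priority 3, burst=7, C=21
  Priority 4, burst=8, C=29
  Priority 5, burst=6, C=35
Average turnaround = 102/5 = 20.4

20.4


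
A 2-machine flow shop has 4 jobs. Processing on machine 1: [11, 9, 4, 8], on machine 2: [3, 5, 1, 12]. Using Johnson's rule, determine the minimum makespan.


Apply Johnson's rule:
  Group 1 (a <= b): [(4, 8, 12)]
  Group 2 (a > b): [(2, 9, 5), (1, 11, 3), (3, 4, 1)]
Optimal job order: [4, 2, 1, 3]
Schedule:
  Job 4: M1 done at 8, M2 done at 20
  Job 2: M1 done at 17, M2 done at 25
  Job 1: M1 done at 28, M2 done at 31
  Job 3: M1 done at 32, M2 done at 33
Makespan = 33

33


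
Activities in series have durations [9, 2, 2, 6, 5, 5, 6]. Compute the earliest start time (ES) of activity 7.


Activity 7 starts after activities 1 through 6 complete.
Predecessor durations: [9, 2, 2, 6, 5, 5]
ES = 9 + 2 + 2 + 6 + 5 + 5 = 29

29


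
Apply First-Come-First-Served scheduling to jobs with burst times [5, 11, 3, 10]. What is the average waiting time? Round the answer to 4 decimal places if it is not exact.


FCFS order (as given): [5, 11, 3, 10]
Waiting times:
  Job 1: wait = 0
  Job 2: wait = 5
  Job 3: wait = 16
  Job 4: wait = 19
Sum of waiting times = 40
Average waiting time = 40/4 = 10.0

10.0


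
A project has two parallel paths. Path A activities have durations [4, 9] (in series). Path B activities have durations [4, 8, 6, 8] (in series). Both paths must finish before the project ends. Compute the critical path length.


Path A total = 4 + 9 = 13
Path B total = 4 + 8 + 6 + 8 = 26
Critical path = longest path = max(13, 26) = 26

26


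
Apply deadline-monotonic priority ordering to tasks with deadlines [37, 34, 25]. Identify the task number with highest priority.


Sort tasks by relative deadline (ascending):
  Task 3: deadline = 25
  Task 2: deadline = 34
  Task 1: deadline = 37
Priority order (highest first): [3, 2, 1]
Highest priority task = 3

3


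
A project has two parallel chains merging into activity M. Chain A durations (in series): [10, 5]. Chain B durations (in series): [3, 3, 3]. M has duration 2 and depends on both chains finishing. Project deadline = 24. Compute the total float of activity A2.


Forward pass: ES(A2) = sum of predecessors on chain A = 10
EF = ES + duration = 10 + 5 = 15
Backward pass: LF(M) = deadline = 24; LS(M) = 24 - 2 = 22
LF(A2) = LS(M) - sum(successors on chain A) = 22 - 0 = 22
LS = LF - duration = 22 - 5 = 17
Total float = LS - ES = 17 - 10 = 7

7
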